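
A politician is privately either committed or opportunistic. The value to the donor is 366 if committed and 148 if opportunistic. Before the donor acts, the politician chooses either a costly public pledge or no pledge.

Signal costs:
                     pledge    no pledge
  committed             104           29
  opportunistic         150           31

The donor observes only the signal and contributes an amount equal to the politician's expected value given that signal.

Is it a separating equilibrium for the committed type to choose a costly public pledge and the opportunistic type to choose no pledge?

No

If types separate, pledge earns payment 366 and no pledge earns 148.
Committed: pledge gives 366 − 104 = 262; no pledge gives 148 − 29 = 119. No deviation. ✓
Opportunistic: no pledge gives 148 − 31 = 117; pledge gives 366 − 150 = 216. Would deviate. ✗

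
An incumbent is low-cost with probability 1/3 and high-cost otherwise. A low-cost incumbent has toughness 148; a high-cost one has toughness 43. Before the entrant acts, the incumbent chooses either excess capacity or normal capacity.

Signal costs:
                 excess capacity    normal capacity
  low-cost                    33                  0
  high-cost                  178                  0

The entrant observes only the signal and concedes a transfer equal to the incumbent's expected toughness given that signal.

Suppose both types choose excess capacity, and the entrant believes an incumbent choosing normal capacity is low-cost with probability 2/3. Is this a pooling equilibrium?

No

At the pooled signal (excess capacity) the entrant holds the prior 1/3 and pays 1/3·148 + 2/3·43 = 78. Off-path (normal capacity) belief 2/3 gives 2/3·148 + 1/3·43 = 113.
Low-cost: excess capacity gives 78 − 33 = 45; normal capacity gives 113 − 0 = 113. Deviates. ✗
High-cost: excess capacity gives 78 − 178 = -100; normal capacity gives 113 − 0 = 113. Deviates. ✗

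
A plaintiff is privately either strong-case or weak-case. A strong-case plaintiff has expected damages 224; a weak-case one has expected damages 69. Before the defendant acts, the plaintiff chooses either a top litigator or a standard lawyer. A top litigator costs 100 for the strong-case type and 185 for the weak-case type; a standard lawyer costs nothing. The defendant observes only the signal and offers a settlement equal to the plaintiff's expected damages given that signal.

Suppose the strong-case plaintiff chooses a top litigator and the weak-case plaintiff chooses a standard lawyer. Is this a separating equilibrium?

Yes

If types separate, top litigator earns payment 224 and standard lawyer earns 69.
Strong-case: top litigator gives 224 − 100 = 124; standard lawyer gives 69 − 0 = 69. No deviation. ✓
Weak-case: standard lawyer gives 69 − 0 = 69; top litigator gives 224 − 185 = 39. No deviation. ✓
Neither type gains from mimicking the other.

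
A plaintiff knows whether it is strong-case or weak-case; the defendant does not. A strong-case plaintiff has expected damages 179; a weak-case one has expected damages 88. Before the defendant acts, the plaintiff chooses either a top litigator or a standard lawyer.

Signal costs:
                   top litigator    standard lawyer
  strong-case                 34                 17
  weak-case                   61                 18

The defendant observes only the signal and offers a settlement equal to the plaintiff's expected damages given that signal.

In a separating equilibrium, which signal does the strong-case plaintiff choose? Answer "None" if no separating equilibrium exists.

Try strong-case → top litigator, weak-case → standard lawyer:
  If types separate, top litigator earns payment 179 and standard lawyer earns 88.
  Strong-case: top litigator gives 179 − 34 = 145; standard lawyer gives 88 − 17 = 71. No deviation. ✓
  Weak-case: standard lawyer gives 88 − 18 = 70; top litigator gives 179 − 61 = 118. Would deviate. ✗
Try strong-case → standard lawyer, weak-case → top litigator:
  If types separate, standard lawyer earns payment 179 and top litigator earns 88.
  Strong-case: standard lawyer gives 179 − 17 = 162; top litigator gives 88 − 34 = 54. No deviation. ✓
  Weak-case: top litigator gives 88 − 61 = 27; standard lawyer gives 179 − 18 = 161. Would deviate. ✗
Neither assignment is incentive-compatible.

None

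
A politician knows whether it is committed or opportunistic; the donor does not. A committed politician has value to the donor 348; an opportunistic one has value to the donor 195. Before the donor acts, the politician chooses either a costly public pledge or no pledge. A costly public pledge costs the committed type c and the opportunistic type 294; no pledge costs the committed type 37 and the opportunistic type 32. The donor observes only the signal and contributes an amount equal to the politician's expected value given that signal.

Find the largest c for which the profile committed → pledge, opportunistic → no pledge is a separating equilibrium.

Under separation: pledge → committed (pays 348); no pledge → opportunistic (pays 195).
Opportunistic: 195 − 32 = 163 ≥ 348 − 294 = 54. Holds regardless of c. ✓
Committed: 348 − c ≥ 195 − 37, so c ≤ 348 − 158 = 190.

190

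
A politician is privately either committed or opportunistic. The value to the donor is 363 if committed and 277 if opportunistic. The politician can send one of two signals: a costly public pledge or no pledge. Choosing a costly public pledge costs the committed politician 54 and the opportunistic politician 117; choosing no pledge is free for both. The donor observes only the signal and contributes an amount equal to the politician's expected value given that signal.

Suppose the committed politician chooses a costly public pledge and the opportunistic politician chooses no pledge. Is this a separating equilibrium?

Under separation the donor infers type exactly: pledge → committed (pays 363), no pledge → opportunistic (pays 277).
Committed: pledge gives 363 − 54 = 309; no pledge gives 277 − 0 = 277. No deviation. ✓
Opportunistic: no pledge gives 277 − 0 = 277; pledge gives 363 − 117 = 246. No deviation. ✓
Neither type gains from mimicking the other.

Yes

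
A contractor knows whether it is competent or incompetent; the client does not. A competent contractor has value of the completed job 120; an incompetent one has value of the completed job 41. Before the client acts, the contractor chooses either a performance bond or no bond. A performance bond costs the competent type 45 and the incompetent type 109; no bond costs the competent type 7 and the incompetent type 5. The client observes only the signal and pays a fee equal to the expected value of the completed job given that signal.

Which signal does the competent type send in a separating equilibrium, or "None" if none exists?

bond

Try competent → bond, incompetent → no bond:
  If types separate, bond earns payment 120 and no bond earns 41.
  Competent: bond gives 120 − 45 = 75; no bond gives 41 − 7 = 34. No deviation. ✓
  Incompetent: no bond gives 41 − 5 = 36; bond gives 120 − 109 = 11. No deviation. ✓
Both hold — the competent type sends bond.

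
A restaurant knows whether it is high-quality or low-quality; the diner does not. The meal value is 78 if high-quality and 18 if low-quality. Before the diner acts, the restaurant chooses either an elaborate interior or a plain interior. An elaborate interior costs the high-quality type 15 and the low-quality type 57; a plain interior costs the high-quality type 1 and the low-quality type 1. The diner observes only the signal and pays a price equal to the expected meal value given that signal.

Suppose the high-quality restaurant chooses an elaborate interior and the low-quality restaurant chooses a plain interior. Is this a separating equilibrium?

No

Under separation the diner infers type exactly: elaborate interior → high-quality (pays 78), plain interior → low-quality (pays 18).
High-quality: elaborate interior gives 78 − 15 = 63; plain interior gives 18 − 1 = 17. No deviation. ✓
Low-quality: plain interior gives 18 − 1 = 17; elaborate interior gives 78 − 57 = 21. Would deviate. ✗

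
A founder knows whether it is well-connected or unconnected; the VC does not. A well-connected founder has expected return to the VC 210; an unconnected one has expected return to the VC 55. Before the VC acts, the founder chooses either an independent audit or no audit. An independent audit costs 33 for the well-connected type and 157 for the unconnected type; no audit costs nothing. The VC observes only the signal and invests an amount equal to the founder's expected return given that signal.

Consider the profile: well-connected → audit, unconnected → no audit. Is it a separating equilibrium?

If types separate, audit earns payment 210 and no audit earns 55.
Well-connected: audit gives 210 − 33 = 177; no audit gives 55 − 0 = 55. No deviation. ✓
Unconnected: no audit gives 55 − 0 = 55; audit gives 210 − 157 = 53. No deviation. ✓
Both incentive constraints hold.

Yes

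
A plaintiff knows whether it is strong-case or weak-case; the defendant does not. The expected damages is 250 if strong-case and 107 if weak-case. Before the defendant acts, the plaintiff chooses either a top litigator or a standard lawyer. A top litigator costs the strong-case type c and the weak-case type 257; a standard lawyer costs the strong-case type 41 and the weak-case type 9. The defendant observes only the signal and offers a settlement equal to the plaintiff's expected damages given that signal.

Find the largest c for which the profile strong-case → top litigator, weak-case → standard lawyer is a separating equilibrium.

184

Under separation: top litigator → strong-case (pays 250); standard lawyer → weak-case (pays 107).
Weak-case: 107 − 9 = 98 ≥ 250 − 257 = -7. Holds regardless of c. ✓
Strong-case: 250 − c ≥ 107 − 41, so c ≤ 250 − 66 = 184.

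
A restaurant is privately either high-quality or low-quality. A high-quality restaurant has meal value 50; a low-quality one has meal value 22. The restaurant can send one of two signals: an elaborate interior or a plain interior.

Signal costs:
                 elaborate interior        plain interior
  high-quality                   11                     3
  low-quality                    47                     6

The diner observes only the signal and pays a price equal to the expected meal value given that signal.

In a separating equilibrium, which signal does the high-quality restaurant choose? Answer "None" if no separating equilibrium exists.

elaborate interior

Try high-quality → elaborate interior, low-quality → plain interior:
  If types separate, elaborate interior earns payment 50 and plain interior earns 22.
  High-quality: elaborate interior gives 50 − 11 = 39; plain interior gives 22 − 3 = 19. No deviation. ✓
  Low-quality: plain interior gives 22 − 6 = 16; elaborate interior gives 50 − 47 = 3. No deviation. ✓
Both hold — the high-quality type sends elaborate interior.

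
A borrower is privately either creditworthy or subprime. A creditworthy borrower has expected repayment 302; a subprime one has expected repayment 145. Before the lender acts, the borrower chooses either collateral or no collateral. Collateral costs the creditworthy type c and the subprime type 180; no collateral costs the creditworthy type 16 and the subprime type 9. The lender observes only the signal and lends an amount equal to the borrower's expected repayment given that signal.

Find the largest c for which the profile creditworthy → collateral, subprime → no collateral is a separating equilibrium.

Under separation: collateral → creditworthy (pays 302); no collateral → subprime (pays 145).
Subprime: 145 − 9 = 136 ≥ 302 − 180 = 122. Holds regardless of c. ✓
Creditworthy: 302 − c ≥ 145 − 16, so c ≤ 302 − 129 = 173.

173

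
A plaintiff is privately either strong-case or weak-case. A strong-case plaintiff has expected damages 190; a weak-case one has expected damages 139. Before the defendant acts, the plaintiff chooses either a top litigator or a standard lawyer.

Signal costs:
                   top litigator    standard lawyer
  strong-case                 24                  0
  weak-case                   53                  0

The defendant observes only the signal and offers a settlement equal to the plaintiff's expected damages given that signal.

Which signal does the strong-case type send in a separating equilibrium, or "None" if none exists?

Try strong-case → top litigator, weak-case → standard lawyer:
  If types separate, top litigator earns payment 190 and standard lawyer earns 139.
  Strong-case: top litigator gives 190 − 24 = 166; standard lawyer gives 139 − 0 = 139. No deviation. ✓
  Weak-case: standard lawyer gives 139 − 0 = 139; top litigator gives 190 − 53 = 137. No deviation. ✓
Both hold — the strong-case type sends top litigator.

top litigator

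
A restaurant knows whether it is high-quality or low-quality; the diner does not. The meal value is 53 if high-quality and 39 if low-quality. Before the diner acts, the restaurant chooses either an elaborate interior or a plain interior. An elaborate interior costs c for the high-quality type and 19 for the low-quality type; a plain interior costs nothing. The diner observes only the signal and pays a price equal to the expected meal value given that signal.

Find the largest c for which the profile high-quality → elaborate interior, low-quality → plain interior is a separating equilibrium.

14

Under separation: elaborate interior → high-quality (pays 53); plain interior → low-quality (pays 39).
Low-quality: 39 − 0 = 39 ≥ 53 − 19 = 34. Holds regardless of c. ✓
High-quality: 53 − c ≥ 39 − 0, so c ≤ 53 − 39 = 14.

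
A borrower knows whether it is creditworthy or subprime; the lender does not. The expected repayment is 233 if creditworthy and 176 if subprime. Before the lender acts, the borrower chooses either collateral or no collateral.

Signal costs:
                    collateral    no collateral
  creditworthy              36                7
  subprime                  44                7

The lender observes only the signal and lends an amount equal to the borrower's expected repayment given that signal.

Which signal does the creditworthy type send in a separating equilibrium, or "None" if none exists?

None

Try creditworthy → collateral, subprime → no collateral:
  If types separate, collateral earns payment 233 and no collateral earns 176.
  Creditworthy: collateral gives 233 − 36 = 197; no collateral gives 176 − 7 = 169. No deviation. ✓
  Subprime: no collateral gives 176 − 7 = 169; collateral gives 233 − 44 = 189. Would deviate. ✗
Try creditworthy → no collateral, subprime → collateral:
  If types separate, no collateral earns payment 233 and collateral earns 176.
  Creditworthy: no collateral gives 233 − 7 = 226; collateral gives 176 − 36 = 140. No deviation. ✓
  Subprime: collateral gives 176 − 44 = 132; no collateral gives 233 − 7 = 226. Would deviate. ✗
Neither assignment is incentive-compatible.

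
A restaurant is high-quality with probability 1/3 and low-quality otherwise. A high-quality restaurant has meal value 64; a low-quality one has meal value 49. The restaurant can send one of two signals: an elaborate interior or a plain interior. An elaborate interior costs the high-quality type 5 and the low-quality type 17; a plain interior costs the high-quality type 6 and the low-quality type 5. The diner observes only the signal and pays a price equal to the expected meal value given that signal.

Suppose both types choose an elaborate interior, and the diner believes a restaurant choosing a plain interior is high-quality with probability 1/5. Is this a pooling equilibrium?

At the pooled signal (elaborate interior) the diner holds the prior 1/3 and pays 1/3·64 + 2/3·49 = 54. Off-path (plain interior) belief 1/5 gives 1/5·64 + 4/5·49 = 52.
High-quality: elaborate interior gives 54 − 5 = 49; plain interior gives 52 − 6 = 46. Stays. ✓
Low-quality: elaborate interior gives 54 − 17 = 37; plain interior gives 52 − 5 = 47. Deviates. ✗

No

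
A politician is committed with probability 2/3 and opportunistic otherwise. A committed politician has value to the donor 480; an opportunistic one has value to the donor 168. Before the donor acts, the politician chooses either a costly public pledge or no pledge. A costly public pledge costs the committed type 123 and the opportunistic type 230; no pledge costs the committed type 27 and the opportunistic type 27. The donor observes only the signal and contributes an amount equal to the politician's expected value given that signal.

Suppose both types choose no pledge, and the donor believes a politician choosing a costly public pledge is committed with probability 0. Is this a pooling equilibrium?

On the equilibrium path (no pledge) the donor holds the prior 2/3 and pays 2/3·480 + 1/3·168 = 376. Off-path (pledge) belief 0 gives 0·480 + 1·168 = 168.
Committed: no pledge gives 376 − 27 = 349; pledge gives 168 − 123 = 45. Stays. ✓
Opportunistic: no pledge gives 376 − 27 = 349; pledge gives 168 − 230 = -62. Stays. ✓
Beliefs are Bayes-consistent on-path and both types best-respond.

Yes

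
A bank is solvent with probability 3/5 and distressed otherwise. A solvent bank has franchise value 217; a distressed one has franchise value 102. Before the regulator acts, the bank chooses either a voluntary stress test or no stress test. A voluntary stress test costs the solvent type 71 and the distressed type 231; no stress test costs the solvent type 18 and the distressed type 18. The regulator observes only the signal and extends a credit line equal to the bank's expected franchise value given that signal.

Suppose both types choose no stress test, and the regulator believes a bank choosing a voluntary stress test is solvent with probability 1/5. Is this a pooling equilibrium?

On the equilibrium path (no stress test) the regulator holds the prior 3/5 and pays 3/5·217 + 2/5·102 = 171. Off-path (stress test) belief 1/5 gives 1/5·217 + 4/5·102 = 125.
Solvent: no stress test gives 171 − 18 = 153; stress test gives 125 − 71 = 54. Stays. ✓
Distressed: no stress test gives 171 − 18 = 153; stress test gives 125 − 231 = -106. Stays. ✓
Beliefs are Bayes-consistent on-path and both types best-respond.

Yes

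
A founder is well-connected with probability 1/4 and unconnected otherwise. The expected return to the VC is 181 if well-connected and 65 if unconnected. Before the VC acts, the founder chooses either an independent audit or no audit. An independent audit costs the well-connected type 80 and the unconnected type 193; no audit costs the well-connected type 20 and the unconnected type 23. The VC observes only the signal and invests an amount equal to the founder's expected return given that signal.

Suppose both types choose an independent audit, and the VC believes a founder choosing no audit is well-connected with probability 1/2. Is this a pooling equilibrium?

At the pooled signal (audit) the VC holds the prior 1/4 and pays 1/4·181 + 3/4·65 = 94. Off-path (no audit) belief 1/2 gives 1/2·181 + 1/2·65 = 123.
Well-connected: audit gives 94 − 80 = 14; no audit gives 123 − 20 = 103. Deviates. ✗
Unconnected: audit gives 94 − 193 = -99; no audit gives 123 − 23 = 100. Deviates. ✗

No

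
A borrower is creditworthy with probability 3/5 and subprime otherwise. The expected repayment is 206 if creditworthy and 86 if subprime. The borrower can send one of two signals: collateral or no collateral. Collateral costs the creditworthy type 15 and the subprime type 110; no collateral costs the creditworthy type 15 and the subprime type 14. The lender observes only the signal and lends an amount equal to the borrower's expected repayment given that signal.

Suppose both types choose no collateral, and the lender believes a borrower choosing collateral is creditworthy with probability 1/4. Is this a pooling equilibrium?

Yes

At the pooled signal (no collateral) the lender holds the prior 3/5 and pays 3/5·206 + 2/5·86 = 158. Off-path (collateral) belief 1/4 gives 1/4·206 + 3/4·86 = 116.
Creditworthy: no collateral gives 158 − 15 = 143; collateral gives 116 − 15 = 101. Stays. ✓
Subprime: no collateral gives 158 − 14 = 144; collateral gives 116 − 110 = 6. Stays. ✓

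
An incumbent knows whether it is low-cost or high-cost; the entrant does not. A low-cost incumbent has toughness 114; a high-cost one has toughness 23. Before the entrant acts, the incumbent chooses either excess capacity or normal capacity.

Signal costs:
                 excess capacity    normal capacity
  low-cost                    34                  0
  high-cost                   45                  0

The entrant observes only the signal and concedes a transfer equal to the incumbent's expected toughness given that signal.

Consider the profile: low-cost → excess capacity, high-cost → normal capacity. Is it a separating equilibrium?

No

If types separate, excess capacity earns payment 114 and normal capacity earns 23.
Low-cost: excess capacity gives 114 − 34 = 80; normal capacity gives 23 − 0 = 23. No deviation. ✓
High-cost: normal capacity gives 23 − 0 = 23; excess capacity gives 114 − 45 = 69. Would deviate. ✗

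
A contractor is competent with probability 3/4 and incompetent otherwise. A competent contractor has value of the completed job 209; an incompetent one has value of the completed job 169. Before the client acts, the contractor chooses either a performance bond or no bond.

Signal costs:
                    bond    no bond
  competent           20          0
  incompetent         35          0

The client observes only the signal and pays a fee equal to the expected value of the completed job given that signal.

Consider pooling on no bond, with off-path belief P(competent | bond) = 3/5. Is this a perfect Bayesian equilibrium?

Yes

At the pooled signal (no bond) the client holds the prior 3/4 and pays 3/4·209 + 1/4·169 = 199. Off-path (bond) belief 3/5 gives 3/5·209 + 2/5·169 = 193.
Competent: no bond gives 199 − 0 = 199; bond gives 193 − 20 = 173. Stays. ✓
Incompetent: no bond gives 199 − 0 = 199; bond gives 193 − 35 = 158. Stays. ✓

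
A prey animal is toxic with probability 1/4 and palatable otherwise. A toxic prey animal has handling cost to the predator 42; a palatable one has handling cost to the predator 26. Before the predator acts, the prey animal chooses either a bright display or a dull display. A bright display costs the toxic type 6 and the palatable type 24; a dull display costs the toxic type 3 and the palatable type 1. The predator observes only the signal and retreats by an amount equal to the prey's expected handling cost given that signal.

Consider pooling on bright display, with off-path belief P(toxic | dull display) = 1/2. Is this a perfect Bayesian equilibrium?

No

At the pooled signal (bright display) the predator holds the prior 1/4 and pays 1/4·42 + 3/4·26 = 30. Off-path (dull display) belief 1/2 gives 1/2·42 + 1/2·26 = 34.
Toxic: bright display gives 30 − 6 = 24; dull display gives 34 − 3 = 31. Deviates. ✗
Palatable: bright display gives 30 − 24 = 6; dull display gives 34 − 1 = 33. Deviates. ✗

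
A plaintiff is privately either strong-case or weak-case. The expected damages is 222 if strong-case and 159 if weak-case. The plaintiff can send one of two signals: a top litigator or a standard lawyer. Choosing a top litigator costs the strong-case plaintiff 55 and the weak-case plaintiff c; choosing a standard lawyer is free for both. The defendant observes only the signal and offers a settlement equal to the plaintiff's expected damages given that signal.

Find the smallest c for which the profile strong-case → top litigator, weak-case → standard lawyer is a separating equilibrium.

Under separation: top litigator → strong-case (pays 222); standard lawyer → weak-case (pays 159).
Strong-case: 222 − 55 = 167 ≥ 159 − 0 = 159. Holds regardless of c. ✓
Weak-case: 159 − 0 ≥ 222 − c, so c ≥ 222 − 159 = 63.

63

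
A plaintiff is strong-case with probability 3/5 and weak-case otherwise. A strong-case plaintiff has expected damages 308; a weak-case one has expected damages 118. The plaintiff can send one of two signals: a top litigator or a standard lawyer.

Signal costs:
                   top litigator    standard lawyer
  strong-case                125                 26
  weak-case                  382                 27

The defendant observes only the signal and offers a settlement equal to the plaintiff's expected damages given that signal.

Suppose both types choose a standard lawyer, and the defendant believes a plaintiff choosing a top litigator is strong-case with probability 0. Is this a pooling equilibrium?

Yes

At the pooled signal (standard lawyer) the defendant holds the prior 3/5 and pays 3/5·308 + 2/5·118 = 232. Off-path (top litigator) belief 0 gives 0·308 + 1·118 = 118.
Strong-case: standard lawyer gives 232 − 26 = 206; top litigator gives 118 − 125 = -7. Stays. ✓
Weak-case: standard lawyer gives 232 − 27 = 205; top litigator gives 118 − 382 = -264. Stays. ✓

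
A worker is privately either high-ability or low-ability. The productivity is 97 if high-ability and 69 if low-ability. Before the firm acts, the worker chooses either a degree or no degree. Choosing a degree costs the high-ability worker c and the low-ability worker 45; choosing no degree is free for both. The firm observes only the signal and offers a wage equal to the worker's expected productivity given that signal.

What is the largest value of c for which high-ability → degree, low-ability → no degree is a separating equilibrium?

Under separation: degree → high-ability (pays 97); no degree → low-ability (pays 69).
Low-ability: 69 − 0 = 69 ≥ 97 − 45 = 52. Holds regardless of c. ✓
High-ability: 97 − c ≥ 69 − 0, so c ≤ 97 − 69 = 28.

28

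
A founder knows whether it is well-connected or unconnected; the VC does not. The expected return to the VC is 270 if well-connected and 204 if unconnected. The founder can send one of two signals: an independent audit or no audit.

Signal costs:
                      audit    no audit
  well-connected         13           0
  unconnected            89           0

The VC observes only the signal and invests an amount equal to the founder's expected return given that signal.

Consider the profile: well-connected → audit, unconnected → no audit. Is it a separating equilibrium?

Yes

Under separation the VC infers type exactly: audit → well-connected (pays 270), no audit → unconnected (pays 204).
Well-connected: audit gives 270 − 13 = 257; no audit gives 204 − 0 = 204. No deviation. ✓
Unconnected: no audit gives 204 − 0 = 204; audit gives 270 − 89 = 181. No deviation. ✓
Neither type gains from mimicking the other.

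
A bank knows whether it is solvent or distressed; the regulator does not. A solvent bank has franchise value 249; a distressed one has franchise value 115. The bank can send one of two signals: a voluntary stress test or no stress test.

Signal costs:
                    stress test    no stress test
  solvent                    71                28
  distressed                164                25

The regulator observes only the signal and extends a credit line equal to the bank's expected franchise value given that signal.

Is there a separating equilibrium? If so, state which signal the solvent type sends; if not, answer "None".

Try solvent → stress test, distressed → no stress test:
  If types separate, stress test earns payment 249 and no stress test earns 115.
  Solvent: stress test gives 249 − 71 = 178; no stress test gives 115 − 28 = 87. No deviation. ✓
  Distressed: no stress test gives 115 − 25 = 90; stress test gives 249 − 164 = 85. No deviation. ✓
Both hold — the solvent type sends stress test.

stress test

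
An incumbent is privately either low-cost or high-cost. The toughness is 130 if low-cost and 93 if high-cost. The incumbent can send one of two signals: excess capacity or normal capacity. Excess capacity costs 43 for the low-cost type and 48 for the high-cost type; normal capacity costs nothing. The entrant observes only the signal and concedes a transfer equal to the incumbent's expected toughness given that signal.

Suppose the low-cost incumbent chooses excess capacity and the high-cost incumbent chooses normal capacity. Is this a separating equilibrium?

No

If types separate, excess capacity earns payment 130 and normal capacity earns 93.
Low-cost: excess capacity gives 130 − 43 = 87; normal capacity gives 93 − 0 = 93. Would deviate. ✗
High-cost: normal capacity gives 93 − 0 = 93; excess capacity gives 130 − 48 = 82. No deviation. ✓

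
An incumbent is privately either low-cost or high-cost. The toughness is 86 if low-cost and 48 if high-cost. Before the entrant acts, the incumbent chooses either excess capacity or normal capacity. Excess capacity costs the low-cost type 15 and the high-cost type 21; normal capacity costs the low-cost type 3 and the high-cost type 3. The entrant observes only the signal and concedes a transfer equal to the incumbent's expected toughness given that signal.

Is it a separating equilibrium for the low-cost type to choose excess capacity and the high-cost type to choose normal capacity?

No

If types separate, excess capacity earns payment 86 and normal capacity earns 48.
Low-cost: excess capacity gives 86 − 15 = 71; normal capacity gives 48 − 3 = 45. No deviation. ✓
High-cost: normal capacity gives 48 − 3 = 45; excess capacity gives 86 − 21 = 65. Would deviate. ✗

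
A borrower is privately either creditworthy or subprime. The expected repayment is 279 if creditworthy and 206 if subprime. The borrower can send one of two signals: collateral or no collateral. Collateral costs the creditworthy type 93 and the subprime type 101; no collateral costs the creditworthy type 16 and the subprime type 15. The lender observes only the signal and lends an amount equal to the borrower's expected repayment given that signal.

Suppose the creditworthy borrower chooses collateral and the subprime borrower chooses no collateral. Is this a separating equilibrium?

No

Under separation the lender infers type exactly: collateral → creditworthy (pays 279), no collateral → subprime (pays 206).
Creditworthy: collateral gives 279 − 93 = 186; no collateral gives 206 − 16 = 190. Would deviate. ✗
Subprime: no collateral gives 206 − 15 = 191; collateral gives 279 − 101 = 178. No deviation. ✓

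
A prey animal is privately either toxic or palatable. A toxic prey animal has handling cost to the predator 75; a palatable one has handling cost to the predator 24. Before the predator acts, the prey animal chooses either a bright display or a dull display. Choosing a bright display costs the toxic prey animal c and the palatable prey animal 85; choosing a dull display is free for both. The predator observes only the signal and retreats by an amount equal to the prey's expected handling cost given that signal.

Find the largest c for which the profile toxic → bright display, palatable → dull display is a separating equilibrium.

51

Under separation: bright display → toxic (pays 75); dull display → palatable (pays 24).
Palatable: 24 − 0 = 24 ≥ 75 − 85 = -10. Holds regardless of c. ✓
Toxic: 75 − c ≥ 24 − 0, so c ≤ 75 − 24 = 51.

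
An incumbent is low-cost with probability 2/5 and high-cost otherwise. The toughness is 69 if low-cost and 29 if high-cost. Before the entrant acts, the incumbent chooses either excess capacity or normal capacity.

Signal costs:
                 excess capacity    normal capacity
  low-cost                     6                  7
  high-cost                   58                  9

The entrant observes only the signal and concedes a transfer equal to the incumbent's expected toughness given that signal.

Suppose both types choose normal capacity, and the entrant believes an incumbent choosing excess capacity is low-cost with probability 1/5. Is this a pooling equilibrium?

On the equilibrium path (normal capacity) the entrant holds the prior 2/5 and pays 2/5·69 + 3/5·29 = 45. Off-path (excess capacity) belief 1/5 gives 1/5·69 + 4/5·29 = 37.
Low-cost: normal capacity gives 45 − 7 = 38; excess capacity gives 37 − 6 = 31. Stays. ✓
High-cost: normal capacity gives 45 − 9 = 36; excess capacity gives 37 − 58 = -21. Stays. ✓
Beliefs are Bayes-consistent on-path and both types best-respond.

Yes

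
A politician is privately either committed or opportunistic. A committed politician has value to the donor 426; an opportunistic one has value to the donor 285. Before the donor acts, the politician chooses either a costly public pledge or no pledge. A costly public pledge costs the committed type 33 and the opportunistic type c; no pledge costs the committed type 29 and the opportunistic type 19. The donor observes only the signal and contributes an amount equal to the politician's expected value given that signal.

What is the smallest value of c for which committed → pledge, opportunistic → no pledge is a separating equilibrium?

160

Under separation: pledge → committed (pays 426); no pledge → opportunistic (pays 285).
Committed: 426 − 33 = 393 ≥ 285 − 29 = 256. Holds regardless of c. ✓
Opportunistic: 285 − 19 ≥ 426 − c, so c ≥ 426 − 266 = 160.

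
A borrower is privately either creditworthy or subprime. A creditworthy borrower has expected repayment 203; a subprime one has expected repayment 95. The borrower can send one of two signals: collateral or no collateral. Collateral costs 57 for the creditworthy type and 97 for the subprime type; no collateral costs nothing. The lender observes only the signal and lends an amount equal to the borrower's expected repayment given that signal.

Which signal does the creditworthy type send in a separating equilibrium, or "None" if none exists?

None

Try creditworthy → collateral, subprime → no collateral:
  If types separate, collateral earns payment 203 and no collateral earns 95.
  Creditworthy: collateral gives 203 − 57 = 146; no collateral gives 95 − 0 = 95. No deviation. ✓
  Subprime: no collateral gives 95 − 0 = 95; collateral gives 203 − 97 = 106. Would deviate. ✗
Try creditworthy → no collateral, subprime → collateral:
  If types separate, no collateral earns payment 203 and collateral earns 95.
  Creditworthy: no collateral gives 203 − 0 = 203; collateral gives 95 − 57 = 38. No deviation. ✓
  Subprime: collateral gives 95 − 97 = -2; no collateral gives 203 − 0 = 203. Would deviate. ✗
Neither assignment is incentive-compatible.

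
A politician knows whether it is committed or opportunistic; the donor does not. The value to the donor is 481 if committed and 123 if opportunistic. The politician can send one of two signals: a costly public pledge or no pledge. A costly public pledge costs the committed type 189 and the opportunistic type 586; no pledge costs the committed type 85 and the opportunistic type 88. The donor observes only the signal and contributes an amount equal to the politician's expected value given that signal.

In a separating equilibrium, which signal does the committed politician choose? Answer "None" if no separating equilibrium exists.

Try committed → pledge, opportunistic → no pledge:
  Under separation the donor infers type exactly: pledge → committed (pays 481), no pledge → opportunistic (pays 123).
  Committed: pledge gives 481 − 189 = 292; no pledge gives 123 − 85 = 38. No deviation. ✓
  Opportunistic: no pledge gives 123 − 88 = 35; pledge gives 481 − 586 = -105. No deviation. ✓
Both hold — the committed type sends pledge.

pledge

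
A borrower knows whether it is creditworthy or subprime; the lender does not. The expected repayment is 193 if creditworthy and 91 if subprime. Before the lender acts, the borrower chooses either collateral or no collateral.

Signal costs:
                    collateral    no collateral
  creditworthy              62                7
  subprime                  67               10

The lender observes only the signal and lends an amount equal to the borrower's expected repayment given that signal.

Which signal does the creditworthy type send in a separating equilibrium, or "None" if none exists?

None

Try creditworthy → collateral, subprime → no collateral:
  If types separate, collateral earns payment 193 and no collateral earns 91.
  Creditworthy: collateral gives 193 − 62 = 131; no collateral gives 91 − 7 = 84. No deviation. ✓
  Subprime: no collateral gives 91 − 10 = 81; collateral gives 193 − 67 = 126. Would deviate. ✗
Try creditworthy → no collateral, subprime → collateral:
  If types separate, no collateral earns payment 193 and collateral earns 91.
  Creditworthy: no collateral gives 193 − 7 = 186; collateral gives 91 − 62 = 29. No deviation. ✓
  Subprime: collateral gives 91 − 67 = 24; no collateral gives 193 − 10 = 183. Would deviate. ✗
Neither assignment is incentive-compatible.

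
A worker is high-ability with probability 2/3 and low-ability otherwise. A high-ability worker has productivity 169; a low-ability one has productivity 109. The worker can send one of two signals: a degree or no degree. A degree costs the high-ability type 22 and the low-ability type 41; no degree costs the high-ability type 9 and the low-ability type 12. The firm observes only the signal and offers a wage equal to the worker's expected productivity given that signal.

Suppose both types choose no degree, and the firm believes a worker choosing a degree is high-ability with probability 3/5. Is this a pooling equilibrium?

At the pooled signal (no degree) the firm holds the prior 2/3 and pays 2/3·169 + 1/3·109 = 149. Off-path (degree) belief 3/5 gives 3/5·169 + 2/5·109 = 145.
High-ability: no degree gives 149 − 9 = 140; degree gives 145 − 22 = 123. Stays. ✓
Low-ability: no degree gives 149 − 12 = 137; degree gives 145 − 41 = 104. Stays. ✓

Yes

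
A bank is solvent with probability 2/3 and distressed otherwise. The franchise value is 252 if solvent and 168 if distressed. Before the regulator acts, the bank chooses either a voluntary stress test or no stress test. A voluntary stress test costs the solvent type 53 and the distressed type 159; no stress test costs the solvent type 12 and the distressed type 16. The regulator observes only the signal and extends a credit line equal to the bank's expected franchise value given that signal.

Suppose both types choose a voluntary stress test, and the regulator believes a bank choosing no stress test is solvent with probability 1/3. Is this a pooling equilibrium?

On the equilibrium path (stress test) the regulator holds the prior 2/3 and pays 2/3·252 + 1/3·168 = 224. Off-path (no stress test) belief 1/3 gives 1/3·252 + 2/3·168 = 196.
Solvent: stress test gives 224 − 53 = 171; no stress test gives 196 − 12 = 184. Deviates. ✗
Distressed: stress test gives 224 − 159 = 65; no stress test gives 196 − 16 = 180. Deviates. ✗

No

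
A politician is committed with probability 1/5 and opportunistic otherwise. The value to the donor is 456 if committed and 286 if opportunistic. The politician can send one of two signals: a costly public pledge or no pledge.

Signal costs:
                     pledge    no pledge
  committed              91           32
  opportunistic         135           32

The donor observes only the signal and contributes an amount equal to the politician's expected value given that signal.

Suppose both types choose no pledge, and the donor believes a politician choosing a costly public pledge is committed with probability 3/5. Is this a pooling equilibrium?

No

At the pooled signal (no pledge) the donor holds the prior 1/5 and pays 1/5·456 + 4/5·286 = 320. Off-path (pledge) belief 3/5 gives 3/5·456 + 2/5·286 = 388.
Committed: no pledge gives 320 − 32 = 288; pledge gives 388 − 91 = 297. Deviates. ✗
Opportunistic: no pledge gives 320 − 32 = 288; pledge gives 388 − 135 = 253. Stays. ✓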